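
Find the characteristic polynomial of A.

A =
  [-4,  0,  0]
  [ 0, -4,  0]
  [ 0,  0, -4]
x^3 + 12*x^2 + 48*x + 64

Expanding det(x·I − A) (e.g. by cofactor expansion or by noting that A is similar to its Jordan form J, which has the same characteristic polynomial as A) gives
  χ_A(x) = x^3 + 12*x^2 + 48*x + 64
which factors as (x + 4)^3. The eigenvalues (with algebraic multiplicities) are λ = -4 with multiplicity 3.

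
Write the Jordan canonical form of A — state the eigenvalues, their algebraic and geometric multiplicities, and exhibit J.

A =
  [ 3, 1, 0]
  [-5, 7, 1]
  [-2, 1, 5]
J_3(5)

The characteristic polynomial is
  det(x·I − A) = x^3 - 15*x^2 + 75*x - 125 = (x - 5)^3

Eigenvalues and multiplicities (the geometric multiplicity of λ is n − rank(A − λI), which equals the number of Jordan blocks for λ):
  λ = 5: algebraic multiplicity = 3, geometric multiplicity = 1

Determining the block sizes for each eigenvalue:
  λ = 5: one block (gm = 1), so the single block has size am = 3 → block sizes [3]

Assembling the blocks gives a Jordan form
J =
  [5, 1, 0]
  [0, 5, 1]
  [0, 0, 5]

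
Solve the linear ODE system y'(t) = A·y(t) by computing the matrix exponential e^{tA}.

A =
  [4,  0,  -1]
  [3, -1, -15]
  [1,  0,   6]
e^{tA} =
  [-t*exp(5*t) + exp(5*t), 0, -t*exp(5*t)]
  [-3*t*exp(5*t) + exp(5*t) - exp(-t), exp(-t), -3*t*exp(5*t) - 2*exp(5*t) + 2*exp(-t)]
  [t*exp(5*t), 0, t*exp(5*t) + exp(5*t)]

Strategy: write A = P · J · P⁻¹ where J is a Jordan canonical form, so e^{tA} = P · e^{tJ} · P⁻¹, and e^{tJ} can be computed block-by-block.

A has Jordan form
J =
  [-1, 0, 0]
  [ 0, 5, 1]
  [ 0, 0, 5]
(up to reordering of blocks).

Per-block formulas:
  For a 2×2 Jordan block J_2(5): exp(t · J_2(5)) = e^(5t)·(I + t·N), where N is the 2×2 nilpotent shift.
  For a 1×1 block at λ = -1: exp(t · [-1]) = [e^(-1t)].

After assembling e^{tJ} and conjugating by P, we get:

e^{tA} =
  [-t*exp(5*t) + exp(5*t), 0, -t*exp(5*t)]
  [-3*t*exp(5*t) + exp(5*t) - exp(-t), exp(-t), -3*t*exp(5*t) - 2*exp(5*t) + 2*exp(-t)]
  [t*exp(5*t), 0, t*exp(5*t) + exp(5*t)]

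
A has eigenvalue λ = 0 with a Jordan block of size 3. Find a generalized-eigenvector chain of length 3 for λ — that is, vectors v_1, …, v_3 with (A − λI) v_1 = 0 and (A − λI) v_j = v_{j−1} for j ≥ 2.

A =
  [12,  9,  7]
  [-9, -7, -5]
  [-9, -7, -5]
A Jordan chain for λ = 0 of length 3:
v_1 = (-4, 3, 3)ᵀ
v_2 = (9, -7, -7)ᵀ
v_3 = (0, 1, 0)ᵀ

Let N = A − (0)·I. We want v_3 with N^3 v_3 = 0 but N^2 v_3 ≠ 0; then v_{j-1} := N · v_j for j = 3, …, 2.

Pick v_3 = (0, 1, 0)ᵀ.
Then v_2 = N · v_3 = (9, -7, -7)ᵀ.
Then v_1 = N · v_2 = (-4, 3, 3)ᵀ.

Sanity check: (A − (0)·I) v_1 = (0, 0, 0)ᵀ = 0. ✓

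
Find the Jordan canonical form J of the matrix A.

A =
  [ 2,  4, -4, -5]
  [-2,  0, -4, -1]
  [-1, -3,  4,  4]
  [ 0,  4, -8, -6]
J_2(0) ⊕ J_2(0)

The characteristic polynomial is
  det(x·I − A) = x^4

Eigenvalues and multiplicities (the geometric multiplicity of λ is n − rank(A − λI), which equals the number of Jordan blocks for λ):
  λ = 0: algebraic multiplicity = 4, geometric multiplicity = 2

Determining the block sizes for each eigenvalue:
  λ = 0: with am = 4 and gm = 2, the partition is not yet determined (e.g. several partitions of 4 into 2 parts exist). Let N = A − (0)·I. Computing rank(N^1) = 2, rank(N^2) = 0; the number of blocks of size ≥ j is rank(N^{j−1}) − rank(N^j), giving [2, 2]. So we have 2 block(s) of size 2 → block sizes [2, 2]

Assembling the blocks gives a Jordan form
J =
  [0, 1, 0, 0]
  [0, 0, 0, 0]
  [0, 0, 0, 1]
  [0, 0, 0, 0]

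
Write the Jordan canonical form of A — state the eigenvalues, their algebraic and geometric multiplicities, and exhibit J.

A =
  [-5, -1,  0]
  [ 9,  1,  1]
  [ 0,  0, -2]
J_3(-2)

The characteristic polynomial is
  det(x·I − A) = x^3 + 6*x^2 + 12*x + 8 = (x + 2)^3

Eigenvalues and multiplicities (the geometric multiplicity of λ is n − rank(A − λI), which equals the number of Jordan blocks for λ):
  λ = -2: algebraic multiplicity = 3, geometric multiplicity = 1

Determining the block sizes for each eigenvalue:
  λ = -2: one block (gm = 1), so the single block has size am = 3 → block sizes [3]

Assembling the blocks gives a Jordan form
J =
  [-2,  1,  0]
  [ 0, -2,  1]
  [ 0,  0, -2]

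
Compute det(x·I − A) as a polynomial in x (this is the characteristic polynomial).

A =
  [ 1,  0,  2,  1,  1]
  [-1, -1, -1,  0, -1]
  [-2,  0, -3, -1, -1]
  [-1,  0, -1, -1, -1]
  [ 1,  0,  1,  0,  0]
x^5 + 4*x^4 + 6*x^3 + 4*x^2 + x

Expanding det(x·I − A) (e.g. by cofactor expansion or by noting that A is similar to its Jordan form J, which has the same characteristic polynomial as A) gives
  χ_A(x) = x^5 + 4*x^4 + 6*x^3 + 4*x^2 + x
which factors as x*(x + 1)^4. The eigenvalues (with algebraic multiplicities) are λ = -1 with multiplicity 4, λ = 0 with multiplicity 1.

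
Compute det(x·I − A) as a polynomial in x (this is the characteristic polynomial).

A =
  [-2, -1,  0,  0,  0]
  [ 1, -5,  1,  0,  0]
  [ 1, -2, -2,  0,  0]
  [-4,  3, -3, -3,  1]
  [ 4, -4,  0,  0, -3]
x^5 + 15*x^4 + 90*x^3 + 270*x^2 + 405*x + 243

Expanding det(x·I − A) (e.g. by cofactor expansion or by noting that A is similar to its Jordan form J, which has the same characteristic polynomial as A) gives
  χ_A(x) = x^5 + 15*x^4 + 90*x^3 + 270*x^2 + 405*x + 243
which factors as (x + 3)^5. The eigenvalues (with algebraic multiplicities) are λ = -3 with multiplicity 5.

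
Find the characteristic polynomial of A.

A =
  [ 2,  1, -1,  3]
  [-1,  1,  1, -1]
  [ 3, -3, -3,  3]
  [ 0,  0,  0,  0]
x^4

Expanding det(x·I − A) (e.g. by cofactor expansion or by noting that A is similar to its Jordan form J, which has the same characteristic polynomial as A) gives
  χ_A(x) = x^4
which factors as x^4. The eigenvalues (with algebraic multiplicities) are λ = 0 with multiplicity 4.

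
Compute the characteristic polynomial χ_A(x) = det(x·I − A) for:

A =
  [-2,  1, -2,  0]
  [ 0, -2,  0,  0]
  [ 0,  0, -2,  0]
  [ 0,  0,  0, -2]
x^4 + 8*x^3 + 24*x^2 + 32*x + 16

Expanding det(x·I − A) (e.g. by cofactor expansion or by noting that A is similar to its Jordan form J, which has the same characteristic polynomial as A) gives
  χ_A(x) = x^4 + 8*x^3 + 24*x^2 + 32*x + 16
which factors as (x + 2)^4. The eigenvalues (with algebraic multiplicities) are λ = -2 with multiplicity 4.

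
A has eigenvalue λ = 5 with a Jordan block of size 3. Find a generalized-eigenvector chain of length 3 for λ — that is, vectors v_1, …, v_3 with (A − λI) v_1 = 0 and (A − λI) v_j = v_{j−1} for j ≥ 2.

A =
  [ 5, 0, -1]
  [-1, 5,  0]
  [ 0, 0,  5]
A Jordan chain for λ = 5 of length 3:
v_1 = (0, 1, 0)ᵀ
v_2 = (-1, 0, 0)ᵀ
v_3 = (0, 0, 1)ᵀ

Let N = A − (5)·I. We want v_3 with N^3 v_3 = 0 but N^2 v_3 ≠ 0; then v_{j-1} := N · v_j for j = 3, …, 2.

Pick v_3 = (0, 0, 1)ᵀ.
Then v_2 = N · v_3 = (-1, 0, 0)ᵀ.
Then v_1 = N · v_2 = (0, 1, 0)ᵀ.

Sanity check: (A − (5)·I) v_1 = (0, 0, 0)ᵀ = 0. ✓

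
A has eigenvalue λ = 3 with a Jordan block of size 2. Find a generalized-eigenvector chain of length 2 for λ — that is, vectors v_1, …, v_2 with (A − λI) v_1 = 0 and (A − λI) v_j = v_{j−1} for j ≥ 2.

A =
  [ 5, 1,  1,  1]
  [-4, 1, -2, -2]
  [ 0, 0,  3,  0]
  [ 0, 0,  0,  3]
A Jordan chain for λ = 3 of length 2:
v_1 = (2, -4, 0, 0)ᵀ
v_2 = (1, 0, 0, 0)ᵀ

Let N = A − (3)·I. We want v_2 with N^2 v_2 = 0 but N^1 v_2 ≠ 0; then v_{j-1} := N · v_j for j = 2, …, 2.

Pick v_2 = (1, 0, 0, 0)ᵀ.
Then v_1 = N · v_2 = (2, -4, 0, 0)ᵀ.

Sanity check: (A − (3)·I) v_1 = (0, 0, 0, 0)ᵀ = 0. ✓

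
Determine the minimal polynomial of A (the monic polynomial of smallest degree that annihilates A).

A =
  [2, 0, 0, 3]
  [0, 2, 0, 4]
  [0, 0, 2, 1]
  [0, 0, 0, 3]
x^2 - 5*x + 6

The characteristic polynomial is χ_A(x) = (x - 3)*(x - 2)^3, so the eigenvalues are known. The minimal polynomial is
  m_A(x) = Π_λ (x − λ)^{k_λ}
where k_λ is the size of the *largest* Jordan block for λ (equivalently, the smallest k with (A − λI)^k v = 0 for every generalised eigenvector v of λ).

  λ = 2: largest Jordan block has size 1, contributing (x − 2)
  λ = 3: largest Jordan block has size 1, contributing (x − 3)

So m_A(x) = (x - 3)*(x - 2) = x^2 - 5*x + 6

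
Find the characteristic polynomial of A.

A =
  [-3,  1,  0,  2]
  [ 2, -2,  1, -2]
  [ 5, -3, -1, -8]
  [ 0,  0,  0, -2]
x^4 + 8*x^3 + 24*x^2 + 32*x + 16

Expanding det(x·I − A) (e.g. by cofactor expansion or by noting that A is similar to its Jordan form J, which has the same characteristic polynomial as A) gives
  χ_A(x) = x^4 + 8*x^3 + 24*x^2 + 32*x + 16
which factors as (x + 2)^4. The eigenvalues (with algebraic multiplicities) are λ = -2 with multiplicity 4.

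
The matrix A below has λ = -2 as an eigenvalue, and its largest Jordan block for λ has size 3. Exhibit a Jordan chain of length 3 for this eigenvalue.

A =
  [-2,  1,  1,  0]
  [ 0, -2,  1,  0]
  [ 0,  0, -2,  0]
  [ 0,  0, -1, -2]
A Jordan chain for λ = -2 of length 3:
v_1 = (1, 0, 0, 0)ᵀ
v_2 = (1, 1, 0, -1)ᵀ
v_3 = (0, 0, 1, 0)ᵀ

Let N = A − (-2)·I. We want v_3 with N^3 v_3 = 0 but N^2 v_3 ≠ 0; then v_{j-1} := N · v_j for j = 3, …, 2.

Pick v_3 = (0, 0, 1, 0)ᵀ.
Then v_2 = N · v_3 = (1, 1, 0, -1)ᵀ.
Then v_1 = N · v_2 = (1, 0, 0, 0)ᵀ.

Sanity check: (A − (-2)·I) v_1 = (0, 0, 0, 0)ᵀ = 0. ✓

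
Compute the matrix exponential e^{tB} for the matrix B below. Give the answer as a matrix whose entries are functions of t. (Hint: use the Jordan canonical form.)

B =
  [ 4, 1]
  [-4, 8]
e^{tB} =
  [-2*t*exp(6*t) + exp(6*t), t*exp(6*t)]
  [-4*t*exp(6*t), 2*t*exp(6*t) + exp(6*t)]

Strategy: write B = P · J · P⁻¹ where J is a Jordan canonical form, so e^{tB} = P · e^{tJ} · P⁻¹, and e^{tJ} can be computed block-by-block.

B has Jordan form
J =
  [6, 1]
  [0, 6]
(up to reordering of blocks).

Per-block formulas:
  For a 2×2 Jordan block J_2(6): exp(t · J_2(6)) = e^(6t)·(I + t·N), where N is the 2×2 nilpotent shift.

After assembling e^{tJ} and conjugating by P, we get:

e^{tB} =
  [-2*t*exp(6*t) + exp(6*t), t*exp(6*t)]
  [-4*t*exp(6*t), 2*t*exp(6*t) + exp(6*t)]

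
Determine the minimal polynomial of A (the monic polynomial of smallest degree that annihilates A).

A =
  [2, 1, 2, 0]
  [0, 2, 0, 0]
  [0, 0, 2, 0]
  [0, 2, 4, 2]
x^2 - 4*x + 4

The characteristic polynomial is χ_A(x) = (x - 2)^4, so the eigenvalues are known. The minimal polynomial is
  m_A(x) = Π_λ (x − λ)^{k_λ}
where k_λ is the size of the *largest* Jordan block for λ (equivalently, the smallest k with (A − λI)^k v = 0 for every generalised eigenvector v of λ).

  λ = 2: largest Jordan block has size 2, contributing (x − 2)^2

So m_A(x) = (x - 2)^2 = x^2 - 4*x + 4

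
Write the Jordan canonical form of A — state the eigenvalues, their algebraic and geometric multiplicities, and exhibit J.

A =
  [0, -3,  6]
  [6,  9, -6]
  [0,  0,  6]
J_1(3) ⊕ J_1(6) ⊕ J_1(6)

The characteristic polynomial is
  det(x·I − A) = x^3 - 15*x^2 + 72*x - 108 = (x - 6)^2*(x - 3)

Eigenvalues and multiplicities (the geometric multiplicity of λ is n − rank(A − λI), which equals the number of Jordan blocks for λ):
  λ = 3: algebraic multiplicity = 1, geometric multiplicity = 1
  λ = 6: algebraic multiplicity = 2, geometric multiplicity = 2

Determining the block sizes for each eigenvalue:
  λ = 3: one block (gm = 1), so the single block has size am = 1 → block sizes [1]
  λ = 6: gm = am = 2, so every block has size 1 → block sizes [1, 1]

Assembling the blocks gives a Jordan form
J =
  [3, 0, 0]
  [0, 6, 0]
  [0, 0, 6]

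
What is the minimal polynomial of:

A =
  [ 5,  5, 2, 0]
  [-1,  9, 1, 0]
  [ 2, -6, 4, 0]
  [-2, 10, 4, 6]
x^3 - 18*x^2 + 108*x - 216

The characteristic polynomial is χ_A(x) = (x - 6)^4, so the eigenvalues are known. The minimal polynomial is
  m_A(x) = Π_λ (x − λ)^{k_λ}
where k_λ is the size of the *largest* Jordan block for λ (equivalently, the smallest k with (A − λI)^k v = 0 for every generalised eigenvector v of λ).

  λ = 6: largest Jordan block has size 3, contributing (x − 6)^3

So m_A(x) = (x - 6)^3 = x^3 - 18*x^2 + 108*x - 216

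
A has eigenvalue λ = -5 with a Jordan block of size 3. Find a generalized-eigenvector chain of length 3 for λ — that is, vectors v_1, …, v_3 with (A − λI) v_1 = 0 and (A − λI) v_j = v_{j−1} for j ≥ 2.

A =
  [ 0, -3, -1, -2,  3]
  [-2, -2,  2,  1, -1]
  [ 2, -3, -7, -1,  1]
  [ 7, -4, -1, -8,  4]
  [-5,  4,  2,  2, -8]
A Jordan chain for λ = -5 of length 3:
v_1 = (-1, 1, -1, -2, 1)ᵀ
v_2 = (-3, 3, -3, -4, 4)ᵀ
v_3 = (0, 1, 0, 0, 0)ᵀ

Let N = A − (-5)·I. We want v_3 with N^3 v_3 = 0 but N^2 v_3 ≠ 0; then v_{j-1} := N · v_j for j = 3, …, 2.

Pick v_3 = (0, 1, 0, 0, 0)ᵀ.
Then v_2 = N · v_3 = (-3, 3, -3, -4, 4)ᵀ.
Then v_1 = N · v_2 = (-1, 1, -1, -2, 1)ᵀ.

Sanity check: (A − (-5)·I) v_1 = (0, 0, 0, 0, 0)ᵀ = 0. ✓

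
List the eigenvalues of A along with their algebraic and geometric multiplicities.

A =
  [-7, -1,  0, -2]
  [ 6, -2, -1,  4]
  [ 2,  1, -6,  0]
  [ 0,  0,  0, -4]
λ = -5: alg = 3, geom = 1; λ = -4: alg = 1, geom = 1

Step 1 — factor the characteristic polynomial to read off the algebraic multiplicities:
  χ_A(x) = (x + 4)*(x + 5)^3

Step 2 — compute geometric multiplicities via the rank-nullity identity g(λ) = n − rank(A − λI):
  rank(A − (-5)·I) = 3, so dim ker(A − (-5)·I) = n − 3 = 1
  rank(A − (-4)·I) = 3, so dim ker(A − (-4)·I) = n − 3 = 1

Summary:
  λ = -5: algebraic multiplicity = 3, geometric multiplicity = 1
  λ = -4: algebraic multiplicity = 1, geometric multiplicity = 1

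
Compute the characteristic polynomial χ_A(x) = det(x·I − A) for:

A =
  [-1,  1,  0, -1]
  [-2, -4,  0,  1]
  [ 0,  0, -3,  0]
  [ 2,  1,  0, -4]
x^4 + 12*x^3 + 54*x^2 + 108*x + 81

Expanding det(x·I − A) (e.g. by cofactor expansion or by noting that A is similar to its Jordan form J, which has the same characteristic polynomial as A) gives
  χ_A(x) = x^4 + 12*x^3 + 54*x^2 + 108*x + 81
which factors as (x + 3)^4. The eigenvalues (with algebraic multiplicities) are λ = -3 with multiplicity 4.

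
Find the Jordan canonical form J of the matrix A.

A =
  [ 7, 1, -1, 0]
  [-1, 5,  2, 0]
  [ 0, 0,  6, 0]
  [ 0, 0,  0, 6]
J_3(6) ⊕ J_1(6)

The characteristic polynomial is
  det(x·I − A) = x^4 - 24*x^3 + 216*x^2 - 864*x + 1296 = (x - 6)^4

Eigenvalues and multiplicities (the geometric multiplicity of λ is n − rank(A − λI), which equals the number of Jordan blocks for λ):
  λ = 6: algebraic multiplicity = 4, geometric multiplicity = 2

Determining the block sizes for each eigenvalue:
  λ = 6: with am = 4 and gm = 2, the partition is not yet determined (e.g. several partitions of 4 into 2 parts exist). Let N = A − (6)·I. Computing rank(N^1) = 2, rank(N^2) = 1, rank(N^3) = 0; the number of blocks of size ≥ j is rank(N^{j−1}) − rank(N^j), giving [2, 1, 1]. So we have 1 block(s) of size 3, 1 block(s) of size 1 → block sizes [3, 1]

Assembling the blocks gives a Jordan form
J =
  [6, 1, 0, 0]
  [0, 6, 1, 0]
  [0, 0, 6, 0]
  [0, 0, 0, 6]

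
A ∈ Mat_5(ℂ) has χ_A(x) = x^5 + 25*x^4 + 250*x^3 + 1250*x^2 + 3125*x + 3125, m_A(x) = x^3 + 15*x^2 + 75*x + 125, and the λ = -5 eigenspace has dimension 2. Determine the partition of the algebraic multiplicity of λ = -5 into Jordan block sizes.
Block sizes for λ = -5: [3, 2]

Step 1 — from the characteristic polynomial, algebraic multiplicity of λ = -5 is 5. From dim ker(A − (-5)·I) = 2, there are exactly 2 Jordan blocks for λ = -5.
Step 2 — from the minimal polynomial, the factor (x + 5)^3 tells us the largest block for λ = -5 has size 3.
Step 3 — with total size 5, 2 blocks, and largest block 3, the block sizes (in nonincreasing order) are [3, 2].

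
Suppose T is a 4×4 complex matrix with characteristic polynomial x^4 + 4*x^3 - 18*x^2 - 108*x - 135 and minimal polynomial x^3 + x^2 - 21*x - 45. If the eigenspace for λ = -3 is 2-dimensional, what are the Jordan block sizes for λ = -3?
Block sizes for λ = -3: [2, 1]

Step 1 — from the characteristic polynomial, algebraic multiplicity of λ = -3 is 3. From dim ker(T − (-3)·I) = 2, there are exactly 2 Jordan blocks for λ = -3.
Step 2 — from the minimal polynomial, the factor (x + 3)^2 tells us the largest block for λ = -3 has size 2.
Step 3 — with total size 3, 2 blocks, and largest block 2, the block sizes (in nonincreasing order) are [2, 1].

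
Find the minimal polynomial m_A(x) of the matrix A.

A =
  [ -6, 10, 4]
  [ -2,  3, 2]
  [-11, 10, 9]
x^3 - 6*x^2 - x + 30

The characteristic polynomial is χ_A(x) = (x - 5)*(x - 3)*(x + 2), so the eigenvalues are known. The minimal polynomial is
  m_A(x) = Π_λ (x − λ)^{k_λ}
where k_λ is the size of the *largest* Jordan block for λ (equivalently, the smallest k with (A − λI)^k v = 0 for every generalised eigenvector v of λ).

  λ = -2: largest Jordan block has size 1, contributing (x + 2)
  λ = 3: largest Jordan block has size 1, contributing (x − 3)
  λ = 5: largest Jordan block has size 1, contributing (x − 5)

So m_A(x) = (x - 5)*(x - 3)*(x + 2) = x^3 - 6*x^2 - x + 30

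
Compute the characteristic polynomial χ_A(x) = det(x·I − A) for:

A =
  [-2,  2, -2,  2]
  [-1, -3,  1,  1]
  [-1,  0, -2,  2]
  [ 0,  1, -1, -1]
x^4 + 8*x^3 + 24*x^2 + 32*x + 16

Expanding det(x·I − A) (e.g. by cofactor expansion or by noting that A is similar to its Jordan form J, which has the same characteristic polynomial as A) gives
  χ_A(x) = x^4 + 8*x^3 + 24*x^2 + 32*x + 16
which factors as (x + 2)^4. The eigenvalues (with algebraic multiplicities) are λ = -2 with multiplicity 4.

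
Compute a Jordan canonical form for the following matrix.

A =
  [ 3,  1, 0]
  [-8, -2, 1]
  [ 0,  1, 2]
J_3(1)

The characteristic polynomial is
  det(x·I − A) = x^3 - 3*x^2 + 3*x - 1 = (x - 1)^3

Eigenvalues and multiplicities (the geometric multiplicity of λ is n − rank(A − λI), which equals the number of Jordan blocks for λ):
  λ = 1: algebraic multiplicity = 3, geometric multiplicity = 1

Determining the block sizes for each eigenvalue:
  λ = 1: one block (gm = 1), so the single block has size am = 3 → block sizes [3]

Assembling the blocks gives a Jordan form
J =
  [1, 1, 0]
  [0, 1, 1]
  [0, 0, 1]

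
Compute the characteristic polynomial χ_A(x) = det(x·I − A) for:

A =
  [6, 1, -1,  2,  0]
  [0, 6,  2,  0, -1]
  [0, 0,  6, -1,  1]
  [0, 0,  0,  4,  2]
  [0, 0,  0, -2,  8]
x^5 - 30*x^4 + 360*x^3 - 2160*x^2 + 6480*x - 7776

Expanding det(x·I − A) (e.g. by cofactor expansion or by noting that A is similar to its Jordan form J, which has the same characteristic polynomial as A) gives
  χ_A(x) = x^5 - 30*x^4 + 360*x^3 - 2160*x^2 + 6480*x - 7776
which factors as (x - 6)^5. The eigenvalues (with algebraic multiplicities) are λ = 6 with multiplicity 5.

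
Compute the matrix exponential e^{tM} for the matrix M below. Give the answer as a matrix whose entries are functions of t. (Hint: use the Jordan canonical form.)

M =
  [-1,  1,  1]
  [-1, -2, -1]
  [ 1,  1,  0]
e^{tM} =
  [exp(-t), t*exp(-t), t*exp(-t)]
  [-t*exp(-t), -t^2*exp(-t)/2 - t*exp(-t) + exp(-t), -t^2*exp(-t)/2 - t*exp(-t)]
  [t*exp(-t), t^2*exp(-t)/2 + t*exp(-t), t^2*exp(-t)/2 + t*exp(-t) + exp(-t)]

Strategy: write M = P · J · P⁻¹ where J is a Jordan canonical form, so e^{tM} = P · e^{tJ} · P⁻¹, and e^{tJ} can be computed block-by-block.

M has Jordan form
J =
  [-1,  1,  0]
  [ 0, -1,  1]
  [ 0,  0, -1]
(up to reordering of blocks).

Per-block formulas:
  For a 3×3 Jordan block J_3(-1): exp(t · J_3(-1)) = e^(-1t)·(I + t·N + (t^2/2)·N^2), where N is the 3×3 nilpotent shift.

After assembling e^{tJ} and conjugating by P, we get:

e^{tM} =
  [exp(-t), t*exp(-t), t*exp(-t)]
  [-t*exp(-t), -t^2*exp(-t)/2 - t*exp(-t) + exp(-t), -t^2*exp(-t)/2 - t*exp(-t)]
  [t*exp(-t), t^2*exp(-t)/2 + t*exp(-t), t^2*exp(-t)/2 + t*exp(-t) + exp(-t)]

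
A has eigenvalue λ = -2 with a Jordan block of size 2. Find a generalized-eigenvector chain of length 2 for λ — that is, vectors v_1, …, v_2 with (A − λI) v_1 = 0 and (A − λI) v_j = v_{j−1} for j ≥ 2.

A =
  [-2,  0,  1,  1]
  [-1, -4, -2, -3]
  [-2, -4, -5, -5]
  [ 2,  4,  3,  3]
A Jordan chain for λ = -2 of length 2:
v_1 = (0, -1, -2, 2)ᵀ
v_2 = (1, 0, 0, 0)ᵀ

Let N = A − (-2)·I. We want v_2 with N^2 v_2 = 0 but N^1 v_2 ≠ 0; then v_{j-1} := N · v_j for j = 2, …, 2.

Pick v_2 = (1, 0, 0, 0)ᵀ.
Then v_1 = N · v_2 = (0, -1, -2, 2)ᵀ.

Sanity check: (A − (-2)·I) v_1 = (0, 0, 0, 0)ᵀ = 0. ✓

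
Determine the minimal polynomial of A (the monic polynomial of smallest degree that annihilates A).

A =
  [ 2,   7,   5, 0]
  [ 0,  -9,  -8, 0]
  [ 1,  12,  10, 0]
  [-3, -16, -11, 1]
x^3 - 3*x^2 + 3*x - 1

The characteristic polynomial is χ_A(x) = (x - 1)^4, so the eigenvalues are known. The minimal polynomial is
  m_A(x) = Π_λ (x − λ)^{k_λ}
where k_λ is the size of the *largest* Jordan block for λ (equivalently, the smallest k with (A − λI)^k v = 0 for every generalised eigenvector v of λ).

  λ = 1: largest Jordan block has size 3, contributing (x − 1)^3

So m_A(x) = (x - 1)^3 = x^3 - 3*x^2 + 3*x - 1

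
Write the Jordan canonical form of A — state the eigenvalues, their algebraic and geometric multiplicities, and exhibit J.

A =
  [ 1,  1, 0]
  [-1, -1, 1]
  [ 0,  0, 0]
J_3(0)

The characteristic polynomial is
  det(x·I − A) = x^3

Eigenvalues and multiplicities (the geometric multiplicity of λ is n − rank(A − λI), which equals the number of Jordan blocks for λ):
  λ = 0: algebraic multiplicity = 3, geometric multiplicity = 1

Determining the block sizes for each eigenvalue:
  λ = 0: one block (gm = 1), so the single block has size am = 3 → block sizes [3]

Assembling the blocks gives a Jordan form
J =
  [0, 1, 0]
  [0, 0, 1]
  [0, 0, 0]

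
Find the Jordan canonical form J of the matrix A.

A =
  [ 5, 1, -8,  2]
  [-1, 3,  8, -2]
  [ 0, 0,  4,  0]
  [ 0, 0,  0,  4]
J_2(4) ⊕ J_1(4) ⊕ J_1(4)

The characteristic polynomial is
  det(x·I − A) = x^4 - 16*x^3 + 96*x^2 - 256*x + 256 = (x - 4)^4

Eigenvalues and multiplicities (the geometric multiplicity of λ is n − rank(A − λI), which equals the number of Jordan blocks for λ):
  λ = 4: algebraic multiplicity = 4, geometric multiplicity = 3

Determining the block sizes for each eigenvalue:
  λ = 4: 3 blocks summing to 4 forces exactly one block of size 2 and the rest size 1 → block sizes [2, 1, 1]

Assembling the blocks gives a Jordan form
J =
  [4, 1, 0, 0]
  [0, 4, 0, 0]
  [0, 0, 4, 0]
  [0, 0, 0, 4]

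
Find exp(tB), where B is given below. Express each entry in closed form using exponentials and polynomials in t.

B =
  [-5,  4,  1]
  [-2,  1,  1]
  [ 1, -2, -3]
e^{tB} =
  [-t*exp(-2*t) - exp(-2*t) + 2*exp(-3*t), 2*t*exp(-2*t) + 2*exp(-2*t) - 2*exp(-3*t), t*exp(-2*t)]
  [-t*exp(-2*t) - exp(-2*t) + exp(-3*t), 2*t*exp(-2*t) + 2*exp(-2*t) - exp(-3*t), t*exp(-2*t)]
  [t*exp(-2*t), -2*t*exp(-2*t), -t*exp(-2*t) + exp(-2*t)]

Strategy: write B = P · J · P⁻¹ where J is a Jordan canonical form, so e^{tB} = P · e^{tJ} · P⁻¹, and e^{tJ} can be computed block-by-block.

B has Jordan form
J =
  [-3,  0,  0]
  [ 0, -2,  1]
  [ 0,  0, -2]
(up to reordering of blocks).

Per-block formulas:
  For a 2×2 Jordan block J_2(-2): exp(t · J_2(-2)) = e^(-2t)·(I + t·N), where N is the 2×2 nilpotent shift.
  For a 1×1 block at λ = -3: exp(t · [-3]) = [e^(-3t)].

After assembling e^{tJ} and conjugating by P, we get:

e^{tB} =
  [-t*exp(-2*t) - exp(-2*t) + 2*exp(-3*t), 2*t*exp(-2*t) + 2*exp(-2*t) - 2*exp(-3*t), t*exp(-2*t)]
  [-t*exp(-2*t) - exp(-2*t) + exp(-3*t), 2*t*exp(-2*t) + 2*exp(-2*t) - exp(-3*t), t*exp(-2*t)]
  [t*exp(-2*t), -2*t*exp(-2*t), -t*exp(-2*t) + exp(-2*t)]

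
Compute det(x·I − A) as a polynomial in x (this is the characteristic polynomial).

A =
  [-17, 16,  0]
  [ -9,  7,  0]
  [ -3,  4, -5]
x^3 + 15*x^2 + 75*x + 125

Expanding det(x·I − A) (e.g. by cofactor expansion or by noting that A is similar to its Jordan form J, which has the same characteristic polynomial as A) gives
  χ_A(x) = x^3 + 15*x^2 + 75*x + 125
which factors as (x + 5)^3. The eigenvalues (with algebraic multiplicities) are λ = -5 with multiplicity 3.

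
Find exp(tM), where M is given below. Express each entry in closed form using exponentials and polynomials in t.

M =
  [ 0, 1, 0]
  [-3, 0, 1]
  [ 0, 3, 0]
e^{tM} =
  [1 - 3*t^2/2, t, t^2/2]
  [-3*t, 1, t]
  [-9*t^2/2, 3*t, 3*t^2/2 + 1]

Strategy: write M = P · J · P⁻¹ where J is a Jordan canonical form, so e^{tM} = P · e^{tJ} · P⁻¹, and e^{tJ} can be computed block-by-block.

M has Jordan form
J =
  [0, 1, 0]
  [0, 0, 1]
  [0, 0, 0]
(up to reordering of blocks).

Per-block formulas:
  For a 3×3 Jordan block J_3(0): exp(t · J_3(0)) = e^(0t)·(I + t·N + (t^2/2)·N^2), where N is the 3×3 nilpotent shift.

After assembling e^{tJ} and conjugating by P, we get:

e^{tM} =
  [1 - 3*t^2/2, t, t^2/2]
  [-3*t, 1, t]
  [-9*t^2/2, 3*t, 3*t^2/2 + 1]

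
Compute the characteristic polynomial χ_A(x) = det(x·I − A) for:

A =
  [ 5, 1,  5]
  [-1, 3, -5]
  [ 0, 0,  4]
x^3 - 12*x^2 + 48*x - 64

Expanding det(x·I − A) (e.g. by cofactor expansion or by noting that A is similar to its Jordan form J, which has the same characteristic polynomial as A) gives
  χ_A(x) = x^3 - 12*x^2 + 48*x - 64
which factors as (x - 4)^3. The eigenvalues (with algebraic multiplicities) are λ = 4 with multiplicity 3.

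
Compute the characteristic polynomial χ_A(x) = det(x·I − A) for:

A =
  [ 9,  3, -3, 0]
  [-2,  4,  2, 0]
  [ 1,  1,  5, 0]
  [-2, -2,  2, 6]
x^4 - 24*x^3 + 216*x^2 - 864*x + 1296

Expanding det(x·I − A) (e.g. by cofactor expansion or by noting that A is similar to its Jordan form J, which has the same characteristic polynomial as A) gives
  χ_A(x) = x^4 - 24*x^3 + 216*x^2 - 864*x + 1296
which factors as (x - 6)^4. The eigenvalues (with algebraic multiplicities) are λ = 6 with multiplicity 4.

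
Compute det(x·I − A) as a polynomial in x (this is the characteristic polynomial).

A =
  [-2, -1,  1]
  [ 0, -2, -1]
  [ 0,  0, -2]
x^3 + 6*x^2 + 12*x + 8

Expanding det(x·I − A) (e.g. by cofactor expansion or by noting that A is similar to its Jordan form J, which has the same characteristic polynomial as A) gives
  χ_A(x) = x^3 + 6*x^2 + 12*x + 8
which factors as (x + 2)^3. The eigenvalues (with algebraic multiplicities) are λ = -2 with multiplicity 3.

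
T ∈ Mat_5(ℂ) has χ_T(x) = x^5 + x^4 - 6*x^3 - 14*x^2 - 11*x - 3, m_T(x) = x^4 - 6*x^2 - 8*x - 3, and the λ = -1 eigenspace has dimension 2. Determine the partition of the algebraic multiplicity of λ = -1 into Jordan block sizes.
Block sizes for λ = -1: [3, 1]

Step 1 — from the characteristic polynomial, algebraic multiplicity of λ = -1 is 4. From dim ker(T − (-1)·I) = 2, there are exactly 2 Jordan blocks for λ = -1.
Step 2 — from the minimal polynomial, the factor (x + 1)^3 tells us the largest block for λ = -1 has size 3.
Step 3 — with total size 4, 2 blocks, and largest block 3, the block sizes (in nonincreasing order) are [3, 1].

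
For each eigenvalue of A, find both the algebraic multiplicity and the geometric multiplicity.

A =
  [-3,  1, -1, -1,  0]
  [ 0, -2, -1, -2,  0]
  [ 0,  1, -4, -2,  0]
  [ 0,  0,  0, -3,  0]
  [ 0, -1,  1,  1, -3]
λ = -3: alg = 5, geom = 3

Step 1 — factor the characteristic polynomial to read off the algebraic multiplicities:
  χ_A(x) = (x + 3)^5

Step 2 — compute geometric multiplicities via the rank-nullity identity g(λ) = n − rank(A − λI):
  rank(A − (-3)·I) = 2, so dim ker(A − (-3)·I) = n − 2 = 3

Summary:
  λ = -3: algebraic multiplicity = 5, geometric multiplicity = 3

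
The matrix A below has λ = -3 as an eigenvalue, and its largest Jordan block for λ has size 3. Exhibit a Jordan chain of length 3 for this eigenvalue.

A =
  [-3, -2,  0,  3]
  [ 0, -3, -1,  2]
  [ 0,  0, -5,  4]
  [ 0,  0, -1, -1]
A Jordan chain for λ = -3 of length 3:
v_1 = (-1, 0, 0, 0)ᵀ
v_2 = (0, -1, -2, -1)ᵀ
v_3 = (0, 0, 1, 0)ᵀ

Let N = A − (-3)·I. We want v_3 with N^3 v_3 = 0 but N^2 v_3 ≠ 0; then v_{j-1} := N · v_j for j = 3, …, 2.

Pick v_3 = (0, 0, 1, 0)ᵀ.
Then v_2 = N · v_3 = (0, -1, -2, -1)ᵀ.
Then v_1 = N · v_2 = (-1, 0, 0, 0)ᵀ.

Sanity check: (A − (-3)·I) v_1 = (0, 0, 0, 0)ᵀ = 0. ✓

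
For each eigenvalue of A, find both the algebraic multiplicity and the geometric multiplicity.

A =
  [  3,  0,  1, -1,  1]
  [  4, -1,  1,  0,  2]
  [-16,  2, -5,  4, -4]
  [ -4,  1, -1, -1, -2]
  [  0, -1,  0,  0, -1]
λ = -1: alg = 5, geom = 2

Step 1 — factor the characteristic polynomial to read off the algebraic multiplicities:
  χ_A(x) = (x + 1)^5

Step 2 — compute geometric multiplicities via the rank-nullity identity g(λ) = n − rank(A − λI):
  rank(A − (-1)·I) = 3, so dim ker(A − (-1)·I) = n − 3 = 2

Summary:
  λ = -1: algebraic multiplicity = 5, geometric multiplicity = 2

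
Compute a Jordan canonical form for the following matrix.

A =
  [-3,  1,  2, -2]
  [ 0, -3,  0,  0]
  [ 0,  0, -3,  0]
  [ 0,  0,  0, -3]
J_2(-3) ⊕ J_1(-3) ⊕ J_1(-3)

The characteristic polynomial is
  det(x·I − A) = x^4 + 12*x^3 + 54*x^2 + 108*x + 81 = (x + 3)^4

Eigenvalues and multiplicities (the geometric multiplicity of λ is n − rank(A − λI), which equals the number of Jordan blocks for λ):
  λ = -3: algebraic multiplicity = 4, geometric multiplicity = 3

Determining the block sizes for each eigenvalue:
  λ = -3: 3 blocks summing to 4 forces exactly one block of size 2 and the rest size 1 → block sizes [2, 1, 1]

Assembling the blocks gives a Jordan form
J =
  [-3,  1,  0,  0]
  [ 0, -3,  0,  0]
  [ 0,  0, -3,  0]
  [ 0,  0,  0, -3]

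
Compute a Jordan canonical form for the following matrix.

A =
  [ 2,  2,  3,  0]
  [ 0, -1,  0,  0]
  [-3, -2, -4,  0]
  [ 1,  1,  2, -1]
J_3(-1) ⊕ J_1(-1)

The characteristic polynomial is
  det(x·I − A) = x^4 + 4*x^3 + 6*x^2 + 4*x + 1 = (x + 1)^4

Eigenvalues and multiplicities (the geometric multiplicity of λ is n − rank(A − λI), which equals the number of Jordan blocks for λ):
  λ = -1: algebraic multiplicity = 4, geometric multiplicity = 2

Determining the block sizes for each eigenvalue:
  λ = -1: with am = 4 and gm = 2, the partition is not yet determined (e.g. several partitions of 4 into 2 parts exist). Let N = A − (-1)·I. Computing rank(N^1) = 2, rank(N^2) = 1, rank(N^3) = 0; the number of blocks of size ≥ j is rank(N^{j−1}) − rank(N^j), giving [2, 1, 1]. So we have 1 block(s) of size 3, 1 block(s) of size 1 → block sizes [3, 1]

Assembling the blocks gives a Jordan form
J =
  [-1,  1,  0,  0]
  [ 0, -1,  1,  0]
  [ 0,  0, -1,  0]
  [ 0,  0,  0, -1]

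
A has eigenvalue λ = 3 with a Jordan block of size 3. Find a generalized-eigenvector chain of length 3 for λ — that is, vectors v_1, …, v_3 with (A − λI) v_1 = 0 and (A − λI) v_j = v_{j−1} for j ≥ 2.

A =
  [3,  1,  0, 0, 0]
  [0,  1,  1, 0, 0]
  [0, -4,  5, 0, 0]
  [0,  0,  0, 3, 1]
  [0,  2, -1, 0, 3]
A Jordan chain for λ = 3 of length 3:
v_1 = (-2, 0, 0, 2, 0)ᵀ
v_2 = (1, -2, -4, 0, 2)ᵀ
v_3 = (0, 1, 0, 0, 0)ᵀ

Let N = A − (3)·I. We want v_3 with N^3 v_3 = 0 but N^2 v_3 ≠ 0; then v_{j-1} := N · v_j for j = 3, …, 2.

Pick v_3 = (0, 1, 0, 0, 0)ᵀ.
Then v_2 = N · v_3 = (1, -2, -4, 0, 2)ᵀ.
Then v_1 = N · v_2 = (-2, 0, 0, 2, 0)ᵀ.

Sanity check: (A − (3)·I) v_1 = (0, 0, 0, 0, 0)ᵀ = 0. ✓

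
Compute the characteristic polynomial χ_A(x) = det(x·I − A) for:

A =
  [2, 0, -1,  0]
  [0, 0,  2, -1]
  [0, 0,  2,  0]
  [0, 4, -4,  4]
x^4 - 8*x^3 + 24*x^2 - 32*x + 16

Expanding det(x·I − A) (e.g. by cofactor expansion or by noting that A is similar to its Jordan form J, which has the same characteristic polynomial as A) gives
  χ_A(x) = x^4 - 8*x^3 + 24*x^2 - 32*x + 16
which factors as (x - 2)^4. The eigenvalues (with algebraic multiplicities) are λ = 2 with multiplicity 4.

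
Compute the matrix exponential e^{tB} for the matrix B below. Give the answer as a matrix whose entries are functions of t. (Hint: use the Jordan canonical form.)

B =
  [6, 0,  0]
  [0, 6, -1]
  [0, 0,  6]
e^{tB} =
  [exp(6*t), 0, 0]
  [0, exp(6*t), -t*exp(6*t)]
  [0, 0, exp(6*t)]

Strategy: write B = P · J · P⁻¹ where J is a Jordan canonical form, so e^{tB} = P · e^{tJ} · P⁻¹, and e^{tJ} can be computed block-by-block.

B has Jordan form
J =
  [6, 1, 0]
  [0, 6, 0]
  [0, 0, 6]
(up to reordering of blocks).

Per-block formulas:
  For a 2×2 Jordan block J_2(6): exp(t · J_2(6)) = e^(6t)·(I + t·N), where N is the 2×2 nilpotent shift.
  For a 1×1 block at λ = 6: exp(t · [6]) = [e^(6t)].

After assembling e^{tJ} and conjugating by P, we get:

e^{tB} =
  [exp(6*t), 0, 0]
  [0, exp(6*t), -t*exp(6*t)]
  [0, 0, exp(6*t)]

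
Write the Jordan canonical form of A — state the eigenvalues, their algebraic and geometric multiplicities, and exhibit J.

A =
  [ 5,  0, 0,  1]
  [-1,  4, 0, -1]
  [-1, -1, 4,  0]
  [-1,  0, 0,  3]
J_2(4) ⊕ J_2(4)

The characteristic polynomial is
  det(x·I − A) = x^4 - 16*x^3 + 96*x^2 - 256*x + 256 = (x - 4)^4

Eigenvalues and multiplicities (the geometric multiplicity of λ is n − rank(A − λI), which equals the number of Jordan blocks for λ):
  λ = 4: algebraic multiplicity = 4, geometric multiplicity = 2

Determining the block sizes for each eigenvalue:
  λ = 4: with am = 4 and gm = 2, the partition is not yet determined (e.g. several partitions of 4 into 2 parts exist). Let N = A − (4)·I. Computing rank(N^1) = 2, rank(N^2) = 0; the number of blocks of size ≥ j is rank(N^{j−1}) − rank(N^j), giving [2, 2]. So we have 2 block(s) of size 2 → block sizes [2, 2]

Assembling the blocks gives a Jordan form
J =
  [4, 1, 0, 0]
  [0, 4, 0, 0]
  [0, 0, 4, 1]
  [0, 0, 0, 4]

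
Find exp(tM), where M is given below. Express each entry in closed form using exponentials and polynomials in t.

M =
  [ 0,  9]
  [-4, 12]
e^{tM} =
  [-6*t*exp(6*t) + exp(6*t), 9*t*exp(6*t)]
  [-4*t*exp(6*t), 6*t*exp(6*t) + exp(6*t)]

Strategy: write M = P · J · P⁻¹ where J is a Jordan canonical form, so e^{tM} = P · e^{tJ} · P⁻¹, and e^{tJ} can be computed block-by-block.

M has Jordan form
J =
  [6, 1]
  [0, 6]
(up to reordering of blocks).

Per-block formulas:
  For a 2×2 Jordan block J_2(6): exp(t · J_2(6)) = e^(6t)·(I + t·N), where N is the 2×2 nilpotent shift.

After assembling e^{tJ} and conjugating by P, we get:

e^{tM} =
  [-6*t*exp(6*t) + exp(6*t), 9*t*exp(6*t)]
  [-4*t*exp(6*t), 6*t*exp(6*t) + exp(6*t)]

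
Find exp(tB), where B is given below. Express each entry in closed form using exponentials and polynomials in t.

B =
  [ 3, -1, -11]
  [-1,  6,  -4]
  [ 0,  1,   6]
e^{tB} =
  [5*t^2*exp(5*t)/2 - 2*t*exp(5*t) + exp(5*t), -5*t^2*exp(5*t) - t*exp(5*t), 15*t^2*exp(5*t)/2 - 11*t*exp(5*t)]
  [t^2*exp(5*t)/2 - t*exp(5*t), -t^2*exp(5*t) + t*exp(5*t) + exp(5*t), 3*t^2*exp(5*t)/2 - 4*t*exp(5*t)]
  [-t^2*exp(5*t)/2, t^2*exp(5*t) + t*exp(5*t), -3*t^2*exp(5*t)/2 + t*exp(5*t) + exp(5*t)]

Strategy: write B = P · J · P⁻¹ where J is a Jordan canonical form, so e^{tB} = P · e^{tJ} · P⁻¹, and e^{tJ} can be computed block-by-block.

B has Jordan form
J =
  [5, 1, 0]
  [0, 5, 1]
  [0, 0, 5]
(up to reordering of blocks).

Per-block formulas:
  For a 3×3 Jordan block J_3(5): exp(t · J_3(5)) = e^(5t)·(I + t·N + (t^2/2)·N^2), where N is the 3×3 nilpotent shift.

After assembling e^{tJ} and conjugating by P, we get:

e^{tB} =
  [5*t^2*exp(5*t)/2 - 2*t*exp(5*t) + exp(5*t), -5*t^2*exp(5*t) - t*exp(5*t), 15*t^2*exp(5*t)/2 - 11*t*exp(5*t)]
  [t^2*exp(5*t)/2 - t*exp(5*t), -t^2*exp(5*t) + t*exp(5*t) + exp(5*t), 3*t^2*exp(5*t)/2 - 4*t*exp(5*t)]
  [-t^2*exp(5*t)/2, t^2*exp(5*t) + t*exp(5*t), -3*t^2*exp(5*t)/2 + t*exp(5*t) + exp(5*t)]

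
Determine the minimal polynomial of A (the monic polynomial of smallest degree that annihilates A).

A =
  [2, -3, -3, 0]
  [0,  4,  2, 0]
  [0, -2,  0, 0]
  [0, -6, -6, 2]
x^2 - 4*x + 4

The characteristic polynomial is χ_A(x) = (x - 2)^4, so the eigenvalues are known. The minimal polynomial is
  m_A(x) = Π_λ (x − λ)^{k_λ}
where k_λ is the size of the *largest* Jordan block for λ (equivalently, the smallest k with (A − λI)^k v = 0 for every generalised eigenvector v of λ).

  λ = 2: largest Jordan block has size 2, contributing (x − 2)^2

So m_A(x) = (x - 2)^2 = x^2 - 4*x + 4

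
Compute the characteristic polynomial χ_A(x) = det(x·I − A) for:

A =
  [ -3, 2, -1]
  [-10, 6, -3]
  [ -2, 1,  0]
x^3 - 3*x^2 + 3*x - 1

Expanding det(x·I − A) (e.g. by cofactor expansion or by noting that A is similar to its Jordan form J, which has the same characteristic polynomial as A) gives
  χ_A(x) = x^3 - 3*x^2 + 3*x - 1
which factors as (x - 1)^3. The eigenvalues (with algebraic multiplicities) are λ = 1 with multiplicity 3.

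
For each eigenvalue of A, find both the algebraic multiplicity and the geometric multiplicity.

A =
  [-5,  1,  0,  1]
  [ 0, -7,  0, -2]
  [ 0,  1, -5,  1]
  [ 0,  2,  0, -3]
λ = -5: alg = 4, geom = 3

Step 1 — factor the characteristic polynomial to read off the algebraic multiplicities:
  χ_A(x) = (x + 5)^4

Step 2 — compute geometric multiplicities via the rank-nullity identity g(λ) = n − rank(A − λI):
  rank(A − (-5)·I) = 1, so dim ker(A − (-5)·I) = n − 1 = 3

Summary:
  λ = -5: algebraic multiplicity = 4, geometric multiplicity = 3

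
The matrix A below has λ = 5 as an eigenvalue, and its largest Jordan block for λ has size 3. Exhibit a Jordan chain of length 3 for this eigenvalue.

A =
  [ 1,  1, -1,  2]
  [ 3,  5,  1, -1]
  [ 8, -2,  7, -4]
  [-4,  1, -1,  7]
A Jordan chain for λ = 5 of length 3:
v_1 = (3, 0, -6, 3)ᵀ
v_2 = (-4, 3, 8, -4)ᵀ
v_3 = (1, 0, 0, 0)ᵀ

Let N = A − (5)·I. We want v_3 with N^3 v_3 = 0 but N^2 v_3 ≠ 0; then v_{j-1} := N · v_j for j = 3, …, 2.

Pick v_3 = (1, 0, 0, 0)ᵀ.
Then v_2 = N · v_3 = (-4, 3, 8, -4)ᵀ.
Then v_1 = N · v_2 = (3, 0, -6, 3)ᵀ.

Sanity check: (A − (5)·I) v_1 = (0, 0, 0, 0)ᵀ = 0. ✓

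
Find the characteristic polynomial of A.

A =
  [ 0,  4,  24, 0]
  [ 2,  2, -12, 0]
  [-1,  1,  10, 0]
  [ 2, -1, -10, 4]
x^4 - 16*x^3 + 96*x^2 - 256*x + 256

Expanding det(x·I − A) (e.g. by cofactor expansion or by noting that A is similar to its Jordan form J, which has the same characteristic polynomial as A) gives
  χ_A(x) = x^4 - 16*x^3 + 96*x^2 - 256*x + 256
which factors as (x - 4)^4. The eigenvalues (with algebraic multiplicities) are λ = 4 with multiplicity 4.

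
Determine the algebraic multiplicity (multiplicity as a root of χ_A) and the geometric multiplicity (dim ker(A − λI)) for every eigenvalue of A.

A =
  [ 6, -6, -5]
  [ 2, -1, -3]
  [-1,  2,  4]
λ = 3: alg = 3, geom = 1

Step 1 — factor the characteristic polynomial to read off the algebraic multiplicities:
  χ_A(x) = (x - 3)^3

Step 2 — compute geometric multiplicities via the rank-nullity identity g(λ) = n − rank(A − λI):
  rank(A − (3)·I) = 2, so dim ker(A − (3)·I) = n − 2 = 1

Summary:
  λ = 3: algebraic multiplicity = 3, geometric multiplicity = 1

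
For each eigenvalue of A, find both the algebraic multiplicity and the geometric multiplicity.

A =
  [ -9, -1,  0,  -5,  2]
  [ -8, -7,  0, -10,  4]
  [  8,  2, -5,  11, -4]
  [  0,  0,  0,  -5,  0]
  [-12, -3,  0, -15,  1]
λ = -5: alg = 5, geom = 3

Step 1 — factor the characteristic polynomial to read off the algebraic multiplicities:
  χ_A(x) = (x + 5)^5

Step 2 — compute geometric multiplicities via the rank-nullity identity g(λ) = n − rank(A − λI):
  rank(A − (-5)·I) = 2, so dim ker(A − (-5)·I) = n − 2 = 3

Summary:
  λ = -5: algebraic multiplicity = 5, geometric multiplicity = 3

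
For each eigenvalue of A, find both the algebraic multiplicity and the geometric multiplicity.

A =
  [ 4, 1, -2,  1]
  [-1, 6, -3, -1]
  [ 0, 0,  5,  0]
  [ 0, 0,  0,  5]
λ = 5: alg = 4, geom = 2

Step 1 — factor the characteristic polynomial to read off the algebraic multiplicities:
  χ_A(x) = (x - 5)^4

Step 2 — compute geometric multiplicities via the rank-nullity identity g(λ) = n − rank(A − λI):
  rank(A − (5)·I) = 2, so dim ker(A − (5)·I) = n − 2 = 2

Summary:
  λ = 5: algebraic multiplicity = 4, geometric multiplicity = 2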